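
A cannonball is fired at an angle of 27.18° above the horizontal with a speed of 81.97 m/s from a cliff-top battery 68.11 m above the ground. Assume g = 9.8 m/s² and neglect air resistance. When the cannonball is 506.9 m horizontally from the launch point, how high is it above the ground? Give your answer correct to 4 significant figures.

91.61 m

v_x = 81.97 cos 27.18° = 72.919 m/s, v_y0 = 81.97 sin 27.18° = 37.443 m/s.
Time to reach x = 506.9 m: t = x / v_x = 506.9 / 72.919 = 6.9515 s.
y = 68.11 + v_y0 t − ½ g t² = 68.11 + 37.443×6.9515 − 4.900×6.9515² = 91.61 m.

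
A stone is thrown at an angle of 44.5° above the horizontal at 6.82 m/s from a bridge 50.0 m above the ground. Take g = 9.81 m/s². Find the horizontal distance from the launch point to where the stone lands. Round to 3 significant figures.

18.1 m

Components: v_x = 6.82 cos 44.5° = 4.864 m/s, v_y = 6.82 sin 44.5° = 4.780 m/s.
Vertical: 0 = 50.0 + 4.780 t − ½(9.81) t² ⇒ 4.905 t² − 4.780 t − 50.0 = 0.
t = [4.780 + √(22.85 + 981.0)] / 9.810 = 3.717 s.
Horizontal: R = v_x · t = 4.864 × 3.717 = 18.1 m.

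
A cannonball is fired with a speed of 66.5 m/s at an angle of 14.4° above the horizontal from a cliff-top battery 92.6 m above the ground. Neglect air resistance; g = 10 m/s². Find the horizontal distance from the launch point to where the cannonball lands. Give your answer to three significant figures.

403 m

Components: v_x = 66.5 cos 14.4° = 64.41 m/s, v_y = 66.5 sin 14.4° = 16.54 m/s.
Vertical: 0 = 92.6 + 16.54 t − ½(10) t² ⇒ 5.000 t² − 16.54 t − 92.6 = 0.
t = [16.54 + √(273.6 + 1852)] / 10.00 = 6.264 s.
Horizontal: R = v_x · t = 64.41 × 6.264 = 403 m.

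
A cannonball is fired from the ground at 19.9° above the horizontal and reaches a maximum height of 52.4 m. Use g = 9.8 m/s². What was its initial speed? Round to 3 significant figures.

94.2 m/s

At maximum height v_y = 0, so (v₀ sin θ)² = 2 g H.
v₀ sin 19.9° = √(2 × 9.8 × 52.4) = 32.05 m/s.
v₀ = 32.05 / sin 19.9° = 32.05 / 0.3404 = 94.2 m/s.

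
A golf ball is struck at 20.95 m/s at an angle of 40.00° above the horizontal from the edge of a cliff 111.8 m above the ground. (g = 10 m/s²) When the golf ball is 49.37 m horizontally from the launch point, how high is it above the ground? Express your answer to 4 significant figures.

v_x = 20.95 cos 40.00° = 16.049 m/s, v_y0 = 20.95 sin 40.00° = 13.466 m/s.
Time to reach x = 49.37 m: t = x / v_x = 49.37 / 16.049 = 3.0762 s.
y = 111.8 + v_y0 t − ½ g t² = 111.8 + 13.466×3.0762 − 5.000×3.0762² = 105.9 m.

105.9 m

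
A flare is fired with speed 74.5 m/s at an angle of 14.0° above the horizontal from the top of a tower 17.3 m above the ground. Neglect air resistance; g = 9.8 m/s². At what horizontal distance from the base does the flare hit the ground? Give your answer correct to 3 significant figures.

323 m

Components: v_x = 74.5 cos 14.0° = 72.29 m/s, v_y = 74.5 sin 14.0° = 18.02 m/s.
Vertical: 0 = 17.3 + 18.02 t − ½(9.8) t² ⇒ 4.900 t² − 18.02 t − 17.3 = 0.
t = [18.02 + √(324.7 + 339.1)] / 9.800 = 4.468 s.
Horizontal: R = v_x · t = 72.29 × 4.468 = 323 m.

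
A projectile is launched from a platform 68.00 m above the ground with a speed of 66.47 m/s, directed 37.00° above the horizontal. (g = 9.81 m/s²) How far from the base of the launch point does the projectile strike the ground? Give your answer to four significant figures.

Components: v_x = 66.47 cos 37.00° = 53.085 m/s, v_y = 66.47 sin 37.00° = 40.003 m/s.
Vertical: 0 = 68.00 + 40.003 t − ½(9.81) t² ⇒ 4.905 t² − 40.003 t − 68.00 = 0.
t = [40.003 + √(1600.2 + 1334.2)] / 9.810 = 9.5997 s.
Horizontal: R = v_x · t = 53.085 × 9.5997 = 509.6 m.

509.6 m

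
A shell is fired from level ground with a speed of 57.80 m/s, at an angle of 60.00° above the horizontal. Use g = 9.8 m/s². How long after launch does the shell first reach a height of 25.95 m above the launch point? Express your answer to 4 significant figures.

v_y0 = 57.80 sin 60.00° = 50.056 m/s.
Set y = v_y0 t − ½ g t² = 25.95: 4.900 t² − 50.056 t + 25.95 = 0.
t = [50.056 ± √(2505.6 − 508.62)] / 9.8 = (50.056 ± 44.688) / 9.8, giving t = 0.5478 s or t = 9.668 s.
The shell is on the way up at the first time, so t = 0.5478 s.

0.5478 s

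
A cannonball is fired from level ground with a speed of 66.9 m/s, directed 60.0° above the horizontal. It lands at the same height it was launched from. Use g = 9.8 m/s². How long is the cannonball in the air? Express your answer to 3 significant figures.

Vertical component: v_y = 66.9 sin 60.0° = 57.94 m/s.
For a projectile landing at launch height, time of flight is t = 2 v_y / g = 2 × 57.94 / 9.8 = 11.8 s.

11.8 s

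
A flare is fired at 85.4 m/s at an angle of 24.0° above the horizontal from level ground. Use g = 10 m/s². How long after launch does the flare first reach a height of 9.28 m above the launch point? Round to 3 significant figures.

0.278 s

v_y0 = 85.4 sin 24.0° = 34.74 m/s.
Set y = v_y0 t − ½ g t² = 9.28: 5.000 t² − 34.74 t + 9.28 = 0.
t = [34.74 ± √(1207 − 185.6)] / 10 = (34.74 ± 31.96) / 10, giving t = 0.278 s or t = 6.67 s.
The flare is on the way up at the first time, so t = 0.278 s.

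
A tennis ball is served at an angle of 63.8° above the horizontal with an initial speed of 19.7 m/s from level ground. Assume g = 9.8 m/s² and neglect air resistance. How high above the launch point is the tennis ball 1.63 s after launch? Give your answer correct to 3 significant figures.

v_y0 = 19.7 sin 63.8° = 17.68 m/s.
y(t) = v_y0 t − ½ g t² = 17.68×1.63 − 4.900×1.63² = 15.8 m.

15.8 m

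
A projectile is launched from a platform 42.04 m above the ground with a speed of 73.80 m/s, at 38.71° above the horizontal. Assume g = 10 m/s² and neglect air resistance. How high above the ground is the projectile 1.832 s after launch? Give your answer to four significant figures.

v_y0 = 73.80 sin 38.71° = 46.153 m/s.
y(t) = 42.04 + v_y0 t − ½ g t² = 42.04 + 46.153×1.832 − ½×10×1.832² = 109.8 m.

109.8 m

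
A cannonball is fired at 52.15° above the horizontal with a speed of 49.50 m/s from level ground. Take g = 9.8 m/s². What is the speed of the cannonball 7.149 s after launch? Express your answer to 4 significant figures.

43.38 m/s

v_x = 49.50 cos 52.15° = 30.373 m/s (constant).
v_y(t) = 49.50 sin 52.15° − g t = 39.086 − 9.8 × 7.149 = -30.974 m/s.
Speed = √(v_x² + v_y²) = √(922.52 + 959.39) = 43.38 m/s.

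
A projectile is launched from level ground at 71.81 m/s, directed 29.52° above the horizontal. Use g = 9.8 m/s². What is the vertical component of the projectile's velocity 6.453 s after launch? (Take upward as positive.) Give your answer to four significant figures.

Initial vertical component: v_y0 = 71.81 sin 29.52° = 35.383 m/s.
v_y(t) = v_y0 − g t = 35.383 − 9.8 × 6.453 = -27.86 m/s.

-27.86 m/s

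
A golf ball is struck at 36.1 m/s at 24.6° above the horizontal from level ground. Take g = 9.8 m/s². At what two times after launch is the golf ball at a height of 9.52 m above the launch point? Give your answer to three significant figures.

0.894 s and 2.17 s

v_y0 = 36.1 sin 24.6° = 15.03 m/s.
Set y = v_y0 t − ½ g t² = 9.52: 4.900 t² − 15.03 t + 9.52 = 0.
t = [15.03 ± √(225.9 − 186.6)] / 9.8 = (15.03 ± 6.269) / 9.8, giving t = 0.894 s or t = 2.17 s.
So the golf ball is at 9.52 m at t = 0.894 s (rising) and t = 2.17 s (falling).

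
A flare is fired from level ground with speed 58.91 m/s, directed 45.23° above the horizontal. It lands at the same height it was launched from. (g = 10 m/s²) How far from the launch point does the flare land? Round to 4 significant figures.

Components: v_x = 58.91 cos 45.23° = 41.488 m/s, v_y = 58.91 sin 45.23° = 41.823 m/s.
Time of flight (same landing height): t = 2 v_y / g = 2 × 41.823 / 10 = 8.3646 s.
Range: R = v_x · t = 41.488 × 8.3646 = 347.0 m.

347.0 m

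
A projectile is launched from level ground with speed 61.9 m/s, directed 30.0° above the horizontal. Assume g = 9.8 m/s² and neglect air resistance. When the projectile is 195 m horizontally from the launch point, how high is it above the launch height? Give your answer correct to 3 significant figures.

47.7 m

v_x = 61.9 cos 30.0° = 53.61 m/s, v_y0 = 61.9 sin 30.0° = 30.95 m/s.
Time to reach x = 195 m: t = x / v_x = 195 / 53.61 = 3.637 s.
y = v_y0 t − ½ g t² = 30.95×3.637 − 4.900×3.637² = 47.7 m.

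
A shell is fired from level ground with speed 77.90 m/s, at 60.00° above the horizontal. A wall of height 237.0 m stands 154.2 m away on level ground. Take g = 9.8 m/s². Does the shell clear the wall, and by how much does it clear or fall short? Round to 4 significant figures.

No — it falls 46.72 m short of clearing the wall.

v_x = 77.90 cos 60.00° = 38.950 m/s; v_y0 = 77.90 sin 60.00° = 67.463 m/s.
Time to reach the wall: t = 154.2 / 38.950 = 3.9589 s.
Height at that point: y = 67.463×3.9589 − 4.900×3.9589² = 190.28 m.
That is 237.0 − 190.28 = 46.72 m below the top of the wall, so the shell does not clear it.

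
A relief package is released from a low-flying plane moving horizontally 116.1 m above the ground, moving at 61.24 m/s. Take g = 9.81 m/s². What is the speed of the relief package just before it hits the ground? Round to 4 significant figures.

Fall time: t = √(2 × 116.1 / 9.81) = 4.8652 s.
At impact: v_x = 61.24 m/s (unchanged), v_y = g t = 9.81 × 4.8652 = 47.728 m/s.
Speed = √(v_x² + v_y²) = √(3750.3 + 2278.0) = 77.64 m/s.

77.64 m/s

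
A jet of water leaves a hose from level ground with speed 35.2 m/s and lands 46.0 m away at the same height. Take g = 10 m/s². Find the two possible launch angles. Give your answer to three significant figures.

10.9° and 79.1°

Level-ground range: R = v₀² sin(2θ)/g ⇒ sin 2θ = R g / v₀² = 46.0×10/35.2² = 0.3713.
2θ = arcsin(0.3713) = 21.80° or 180° − 21.80° = 158.20°.
So θ = 10.9° or θ = 79.1°.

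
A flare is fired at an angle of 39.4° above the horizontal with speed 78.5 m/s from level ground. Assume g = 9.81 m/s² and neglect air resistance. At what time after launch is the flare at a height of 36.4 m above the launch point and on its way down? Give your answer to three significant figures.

v_y0 = 78.5 sin 39.4° = 49.83 m/s.
Set y = v_y0 t − ½ g t² = 36.4: 4.905 t² − 49.83 t + 36.4 = 0.
t = [49.83 ± √(2483 − 714.2)] / 9.81 = (49.83 ± 42.06) / 9.81, giving t = 0.792 s or t = 9.37 s.
On the way down corresponds to the larger root: t = 9.37 s.

9.37 s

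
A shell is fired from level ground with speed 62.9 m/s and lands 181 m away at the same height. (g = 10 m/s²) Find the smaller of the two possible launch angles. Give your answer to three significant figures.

13.6°

Level-ground range: R = v₀² sin(2θ)/g ⇒ sin 2θ = R g / v₀² = 181×10/62.9² = 0.4575.
2θ = arcsin(0.4575) = 27.23° or 180° − 27.23° = 152.77°.
So θ = 13.6° or θ = 76.4°.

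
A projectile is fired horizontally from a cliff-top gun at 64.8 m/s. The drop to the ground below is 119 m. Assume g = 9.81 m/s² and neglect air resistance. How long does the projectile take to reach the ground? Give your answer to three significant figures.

The horizontal speed doesn't affect the fall. With v_y0 = 0, h = ½ g t².
t = √(2 × 119 / 9.81) = √24.26 = 4.93 s.

4.93 s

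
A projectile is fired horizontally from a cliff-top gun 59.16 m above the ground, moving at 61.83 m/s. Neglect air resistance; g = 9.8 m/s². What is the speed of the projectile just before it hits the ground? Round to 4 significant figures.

70.59 m/s

Fall time: t = √(2 × 59.16 / 9.8) = 3.4747 s.
At impact: v_x = 61.83 m/s (unchanged), v_y = g t = 9.8 × 3.4747 = 34.052 m/s.
Speed = √(v_x² + v_y²) = √(3822.9 + 1159.5) = 70.59 m/s.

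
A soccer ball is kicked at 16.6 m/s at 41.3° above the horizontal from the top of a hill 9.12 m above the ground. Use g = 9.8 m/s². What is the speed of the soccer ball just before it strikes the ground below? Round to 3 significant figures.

v_x = 16.6 cos 41.3° = 12.47 m/s is unchanged throughout.
For the vertical component, v_y² = v_y0² + 2 g h = (10.96)² + 2×9.8×9.12 = 298.9, so |v_y| = 17.29 m/s.
Impact speed = √(v_x² + v_y²) = √(155.5 + 298.9) = 21.3 m/s.

21.3 m/s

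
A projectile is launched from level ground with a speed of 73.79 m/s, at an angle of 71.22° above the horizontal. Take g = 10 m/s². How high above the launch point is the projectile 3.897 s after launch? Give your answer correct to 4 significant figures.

v_y0 = 73.79 sin 71.22° = 69.862 m/s.
y(t) = v_y0 t − ½ g t² = 69.862×3.897 − 5.000×3.897² = 196.3 m.

196.3 m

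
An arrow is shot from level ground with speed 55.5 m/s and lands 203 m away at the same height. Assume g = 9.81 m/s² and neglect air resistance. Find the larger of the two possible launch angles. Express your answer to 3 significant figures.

69.9°

Level-ground range: R = v₀² sin(2θ)/g ⇒ sin 2θ = R g / v₀² = 203×9.81/55.5² = 0.6465.
2θ = arcsin(0.6465) = 40.28° or 180° − 40.28° = 139.72°.
So θ = 20.1° or θ = 69.9°.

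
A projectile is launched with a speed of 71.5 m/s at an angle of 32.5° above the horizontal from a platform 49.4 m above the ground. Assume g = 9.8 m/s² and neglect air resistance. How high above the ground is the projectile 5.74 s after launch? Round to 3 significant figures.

v_y0 = 71.5 sin 32.5° = 38.42 m/s.
y(t) = 49.4 + v_y0 t − ½ g t² = 49.4 + 38.42×5.74 − ½×9.8×5.74² = 108 m.

108 m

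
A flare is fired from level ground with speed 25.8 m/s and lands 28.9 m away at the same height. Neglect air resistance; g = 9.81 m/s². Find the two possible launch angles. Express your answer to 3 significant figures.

Level-ground range: R = v₀² sin(2θ)/g ⇒ sin 2θ = R g / v₀² = 28.9×9.81/25.8² = 0.4259.
2θ = arcsin(0.4259) = 25.21° or 180° − 25.21° = 154.79°.
So θ = 12.6° or θ = 77.4°.

12.6° and 77.4°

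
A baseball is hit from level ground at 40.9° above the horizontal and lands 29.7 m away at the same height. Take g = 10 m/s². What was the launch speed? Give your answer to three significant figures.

17.3 m/s

On level ground, R = v₀² sin(2θ) / g, so v₀ = √(R g / sin 2θ).
sin(2 × 40.9°) = 0.9898.
v₀ = √(29.7 × 10 / 0.9898) = √300.1 = 17.3 m/s.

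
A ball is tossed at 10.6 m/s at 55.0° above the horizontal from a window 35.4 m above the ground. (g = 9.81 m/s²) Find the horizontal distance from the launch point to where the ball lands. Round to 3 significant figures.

22.6 m

Components: v_x = 10.6 cos 55.0° = 6.080 m/s, v_y = 10.6 sin 55.0° = 8.683 m/s.
Vertical: 0 = 35.4 + 8.683 t − ½(9.81) t² ⇒ 4.905 t² − 8.683 t − 35.4 = 0.
t = [8.683 + √(75.39 + 694.5)] / 9.810 = 3.714 s.
Horizontal: R = v_x · t = 6.080 × 3.714 = 22.6 m.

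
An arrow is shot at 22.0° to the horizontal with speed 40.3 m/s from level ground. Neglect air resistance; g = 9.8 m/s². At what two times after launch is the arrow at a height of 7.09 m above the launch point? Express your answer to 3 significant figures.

0.578 s and 2.50 s

v_y0 = 40.3 sin 22.0° = 15.10 m/s.
Set y = v_y0 t − ½ g t² = 7.09: 4.900 t² − 15.10 t + 7.09 = 0.
t = [15.10 ± √(228.0 − 139.0)] / 9.8 = (15.10 ± 9.434) / 9.8, giving t = 0.578 s or t = 2.50 s.
So the arrow is at 7.09 m at t = 0.578 s (rising) and t = 2.50 s (falling).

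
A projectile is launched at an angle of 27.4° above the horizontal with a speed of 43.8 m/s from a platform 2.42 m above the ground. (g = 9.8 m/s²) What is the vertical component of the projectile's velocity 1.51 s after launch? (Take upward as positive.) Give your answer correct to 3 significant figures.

Initial vertical component: v_y0 = 43.8 sin 27.4° = 20.16 m/s.
v_y(t) = v_y0 − g t = 20.16 − 9.8 × 1.51 = 5.36 m/s.

5.36 m/s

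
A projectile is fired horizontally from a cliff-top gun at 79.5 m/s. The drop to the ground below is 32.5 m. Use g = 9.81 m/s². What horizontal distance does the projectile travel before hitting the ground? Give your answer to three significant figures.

205 m

Initial vertical velocity is zero, so the fall time comes from h = ½ g t²: t = √(2 × 32.5 / 9.81) = 2.574 s.
Horizontal motion is uniform at 79.5 m/s, so x = 79.5 × 2.574 = 205 m.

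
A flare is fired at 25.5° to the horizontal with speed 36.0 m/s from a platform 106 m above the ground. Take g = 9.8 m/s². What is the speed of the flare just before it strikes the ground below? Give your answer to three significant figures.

v_x = 36.0 cos 25.5° = 32.49 m/s is unchanged throughout.
For the vertical component, v_y² = v_y0² + 2 g h = (15.50)² + 2×9.8×106 = 2318, so |v_y| = 48.15 m/s.
Impact speed = √(v_x² + v_y²) = √(1056 + 2318) = 58.1 m/s.

58.1 m/s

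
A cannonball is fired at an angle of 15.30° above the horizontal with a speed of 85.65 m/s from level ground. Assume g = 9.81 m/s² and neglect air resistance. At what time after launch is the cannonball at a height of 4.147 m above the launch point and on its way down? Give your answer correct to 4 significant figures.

4.416 s

v_y0 = 85.65 sin 15.30° = 22.601 m/s.
Set y = v_y0 t − ½ g t² = 4.147: 4.905 t² − 22.601 t + 4.147 = 0.
t = [22.601 ± √(510.81 − 81.364)] / 9.81 = (22.601 ± 20.723) / 9.81, giving t = 0.1914 s or t = 4.416 s.
On the way down corresponds to the larger root: t = 4.416 s.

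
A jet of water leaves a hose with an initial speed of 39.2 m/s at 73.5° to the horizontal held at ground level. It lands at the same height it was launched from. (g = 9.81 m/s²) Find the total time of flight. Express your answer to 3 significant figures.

Vertical component: v_y = 39.2 sin 73.5° = 37.59 m/s.
For a projectile landing at launch height, time of flight is t = 2 v_y / g = 2 × 37.59 / 9.81 = 7.66 s.

7.66 s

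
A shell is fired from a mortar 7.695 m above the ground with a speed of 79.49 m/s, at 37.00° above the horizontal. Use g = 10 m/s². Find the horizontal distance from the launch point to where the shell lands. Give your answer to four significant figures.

617.4 m

Components: v_x = 79.49 cos 37.00° = 63.484 m/s, v_y = 79.49 sin 37.00° = 47.838 m/s.
Vertical: 0 = 7.695 + 47.838 t − ½(10) t² ⇒ 5.000 t² − 47.838 t − 7.695 = 0.
t = [47.838 + √(2288.5 + 153.90)] / 10.00 = 9.7259 s.
Horizontal: R = v_x · t = 63.484 × 9.7259 = 617.4 m.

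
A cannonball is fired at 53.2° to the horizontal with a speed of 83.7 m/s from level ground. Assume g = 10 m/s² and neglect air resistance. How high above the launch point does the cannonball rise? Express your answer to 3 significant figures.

Vertical component of launch velocity: v_y = 83.7 sin 53.2° = 67.02 m/s.
At the highest point the vertical velocity is zero, so v_y² = 2 g h_max.
h_max = (67.02)² / (2 × 10) = 4492 / 20.00 = 225 m.

225 m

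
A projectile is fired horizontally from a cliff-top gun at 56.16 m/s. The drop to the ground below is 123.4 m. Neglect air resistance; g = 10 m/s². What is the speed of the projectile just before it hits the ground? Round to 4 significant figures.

Fall time: t = √(2 × 123.4 / 10) = 4.9679 s.
At impact: v_x = 56.16 m/s (unchanged), v_y = g t = 10 × 4.9679 = 49.679 m/s.
Speed = √(v_x² + v_y²) = √(3153.9 + 2468.0) = 74.98 m/s.

74.98 m/s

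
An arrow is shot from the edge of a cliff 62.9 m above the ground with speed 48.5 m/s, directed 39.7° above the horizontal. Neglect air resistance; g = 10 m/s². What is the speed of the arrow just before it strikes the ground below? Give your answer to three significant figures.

60.1 m/s

v_x = 48.5 cos 39.7° = 37.32 m/s is unchanged throughout.
For the vertical component, v_y² = v_y0² + 2 g h = (30.98)² + 2×10×62.9 = 2218, so |v_y| = 47.10 m/s.
Impact speed = √(v_x² + v_y²) = √(1393 + 2218) = 60.1 m/s.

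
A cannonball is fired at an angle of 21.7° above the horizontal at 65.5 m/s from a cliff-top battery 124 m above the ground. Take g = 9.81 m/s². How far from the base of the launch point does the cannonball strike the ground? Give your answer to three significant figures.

491 m

Components: v_x = 65.5 cos 21.7° = 60.86 m/s, v_y = 65.5 sin 21.7° = 24.22 m/s.
Vertical: 0 = 124 + 24.22 t − ½(9.81) t² ⇒ 4.905 t² − 24.22 t − 124 = 0.
t = [24.22 + √(586.6 + 2433)] / 9.810 = 8.070 s.
Horizontal: R = v_x · t = 60.86 × 8.070 = 491 m.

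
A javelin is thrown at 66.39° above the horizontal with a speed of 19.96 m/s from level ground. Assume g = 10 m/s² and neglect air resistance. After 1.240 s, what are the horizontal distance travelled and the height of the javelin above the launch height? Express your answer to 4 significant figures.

v_x = 19.96 cos 66.39° = 7.9942 m/s; v_y0 = 19.96 sin 66.39° = 18.289 m/s.
x = v_x t = 7.9942 × 1.240 = 9.913 m.
y = v_y0 t − ½ g t² = 18.289×1.240 − 5.000×1.240² = 14.99 m.

x = 9.913 m, y = 14.99 m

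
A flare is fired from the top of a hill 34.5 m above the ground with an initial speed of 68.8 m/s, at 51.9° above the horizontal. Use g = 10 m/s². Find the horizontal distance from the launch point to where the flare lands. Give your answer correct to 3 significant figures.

485 m

Components: v_x = 68.8 cos 51.9° = 42.45 m/s, v_y = 68.8 sin 51.9° = 54.14 m/s.
Vertical: 0 = 34.5 + 54.14 t − ½(10) t² ⇒ 5.000 t² − 54.14 t − 34.5 = 0.
t = [54.14 + √(2931 + 690.0)] / 10.00 = 11.43 s.
Horizontal: R = v_x · t = 42.45 × 11.43 = 485 m.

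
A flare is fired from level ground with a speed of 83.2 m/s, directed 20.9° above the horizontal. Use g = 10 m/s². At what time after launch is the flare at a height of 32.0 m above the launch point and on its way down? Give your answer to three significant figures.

v_y0 = 83.2 sin 20.9° = 29.68 m/s.
Set y = v_y0 t − ½ g t² = 32.0: 5.000 t² − 29.68 t + 32.0 = 0.
t = [29.68 ± √(880.9 − 640.0)] / 10 = (29.68 ± 15.52) / 10, giving t = 1.42 s or t = 4.52 s.
On the way down corresponds to the larger root: t = 4.52 s.

4.52 s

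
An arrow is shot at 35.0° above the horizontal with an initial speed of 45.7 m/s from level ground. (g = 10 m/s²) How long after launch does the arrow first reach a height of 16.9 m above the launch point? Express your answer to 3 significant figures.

0.753 s

v_y0 = 45.7 sin 35.0° = 26.21 m/s.
Set y = v_y0 t − ½ g t² = 16.9: 5.000 t² − 26.21 t + 16.9 = 0.
t = [26.21 ± √(687.0 − 338.0)] / 10 = (26.21 ± 18.68) / 10, giving t = 0.753 s or t = 4.49 s.
The arrow is on the way up at the first time, so t = 0.753 s.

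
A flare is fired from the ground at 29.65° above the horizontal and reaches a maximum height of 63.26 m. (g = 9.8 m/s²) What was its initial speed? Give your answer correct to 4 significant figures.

At maximum height v_y = 0, so (v₀ sin θ)² = 2 g H.
v₀ sin 29.65° = √(2 × 9.8 × 63.26) = 35.212 m/s.
v₀ = 35.212 / sin 29.65° = 35.212 / 0.4947 = 71.18 m/s.

71.18 m/s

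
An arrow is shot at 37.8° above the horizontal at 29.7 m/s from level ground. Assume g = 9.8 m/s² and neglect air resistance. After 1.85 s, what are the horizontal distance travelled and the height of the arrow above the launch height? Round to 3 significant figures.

x = 43.4 m, y = 16.9 m

v_x = 29.7 cos 37.8° = 23.47 m/s; v_y0 = 29.7 sin 37.8° = 18.20 m/s.
x = v_x t = 23.47 × 1.85 = 43.4 m.
y = v_y0 t − ½ g t² = 18.20×1.85 − 4.900×1.85² = 16.9 m.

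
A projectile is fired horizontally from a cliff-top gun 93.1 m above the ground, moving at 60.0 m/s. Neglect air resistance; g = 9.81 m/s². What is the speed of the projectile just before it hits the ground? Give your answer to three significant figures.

Fall time: t = √(2 × 93.1 / 9.81) = 4.357 s.
At impact: v_x = 60.0 m/s (unchanged), v_y = g t = 9.81 × 4.357 = 42.74 m/s.
Speed = √(v_x² + v_y²) = √(3600 + 1827) = 73.7 m/s.

73.7 m/s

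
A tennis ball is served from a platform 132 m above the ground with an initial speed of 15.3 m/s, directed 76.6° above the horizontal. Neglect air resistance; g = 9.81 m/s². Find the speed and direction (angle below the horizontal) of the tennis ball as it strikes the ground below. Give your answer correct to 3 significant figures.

v_x = 15.3 cos 76.6° = 3.546 m/s (constant).
|v_y| at impact = √((14.88)² + 2×9.81×132) = 53.02 m/s.
Speed = √(3.546² + 53.02²) = 53.1 m/s; angle = arctan(53.02/3.546) = 86.2° below horizontal.

53.1 m/s at 86.2° below the horizontal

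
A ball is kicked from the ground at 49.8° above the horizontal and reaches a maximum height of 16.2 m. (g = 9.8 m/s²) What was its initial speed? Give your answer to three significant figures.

At maximum height v_y = 0, so (v₀ sin θ)² = 2 g H.
v₀ sin 49.8° = √(2 × 9.8 × 16.2) = 17.82 m/s.
v₀ = 17.82 / sin 49.8° = 17.82 / 0.7638 = 23.3 m/s.

23.3 m/s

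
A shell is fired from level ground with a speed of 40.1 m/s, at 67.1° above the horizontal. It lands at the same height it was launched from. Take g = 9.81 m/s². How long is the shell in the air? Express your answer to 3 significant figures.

Vertical component: v_y = 40.1 sin 67.1° = 36.94 m/s.
For a projectile landing at launch height, time of flight is t = 2 v_y / g = 2 × 36.94 / 9.81 = 7.53 s.

7.53 s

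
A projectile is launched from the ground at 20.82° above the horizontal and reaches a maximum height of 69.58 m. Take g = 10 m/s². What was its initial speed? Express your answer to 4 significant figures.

105.0 m/s

At maximum height v_y = 0, so (v₀ sin θ)² = 2 g H.
v₀ sin 20.82° = √(2 × 10 × 69.58) = 37.304 m/s.
v₀ = 37.304 / sin 20.82° = 37.304 / 0.3554 = 105.0 m/s.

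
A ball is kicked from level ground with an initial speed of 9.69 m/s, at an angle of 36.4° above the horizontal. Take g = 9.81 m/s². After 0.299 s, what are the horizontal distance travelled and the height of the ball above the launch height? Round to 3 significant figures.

v_x = 9.69 cos 36.4° = 7.799 m/s; v_y0 = 9.69 sin 36.4° = 5.750 m/s.
x = v_x t = 7.799 × 0.299 = 2.33 m.
y = v_y0 t − ½ g t² = 5.750×0.299 − 4.905×0.299² = 1.28 m.

x = 2.33 m, y = 1.28 m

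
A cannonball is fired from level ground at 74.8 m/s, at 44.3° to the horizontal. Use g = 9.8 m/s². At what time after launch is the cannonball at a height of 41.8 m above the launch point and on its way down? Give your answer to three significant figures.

9.79 s

v_y0 = 74.8 sin 44.3° = 52.24 m/s.
Set y = v_y0 t − ½ g t² = 41.8: 4.900 t² − 52.24 t + 41.8 = 0.
t = [52.24 ± √(2729 − 819.3)] / 9.8 = (52.24 ± 43.70) / 9.8, giving t = 0.871 s or t = 9.79 s.
On the way down corresponds to the larger root: t = 9.79 s.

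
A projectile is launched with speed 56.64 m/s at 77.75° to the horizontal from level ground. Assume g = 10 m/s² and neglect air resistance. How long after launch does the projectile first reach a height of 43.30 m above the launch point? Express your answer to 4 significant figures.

0.8471 s

v_y0 = 56.64 sin 77.75° = 55.350 m/s.
Set y = v_y0 t − ½ g t² = 43.30: 5.000 t² − 55.350 t + 43.30 = 0.
t = [55.350 ± √(3063.6 − 866.00)] / 10 = (55.350 ± 46.879) / 10, giving t = 0.8471 s or t = 10.22 s.
The projectile is on the way up at the first time, so t = 0.8471 s.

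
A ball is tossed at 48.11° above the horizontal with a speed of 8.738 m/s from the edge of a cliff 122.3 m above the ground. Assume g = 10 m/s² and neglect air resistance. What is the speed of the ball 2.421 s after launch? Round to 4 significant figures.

18.64 m/s

v_x = 8.738 cos 48.11° = 5.8344 m/s (constant).
v_y(t) = 8.738 sin 48.11° − g t = 6.5048 − 10 × 2.421 = -17.705 m/s.
Speed = √(v_x² + v_y²) = √(34.040 + 313.47) = 18.64 m/s.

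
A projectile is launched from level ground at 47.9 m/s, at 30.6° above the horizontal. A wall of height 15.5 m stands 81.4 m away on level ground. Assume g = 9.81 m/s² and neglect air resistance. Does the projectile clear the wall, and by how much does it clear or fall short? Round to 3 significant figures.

Yes — it clears the wall by 13.5 m.

v_x = 47.9 cos 30.6° = 41.23 m/s; v_y0 = 47.9 sin 30.6° = 24.38 m/s.
Time to reach the wall: t = 81.4 / 41.23 = 1.974 s.
Height at that point: y = 24.38×1.974 − 4.905×1.974² = 29.01 m.
That is 29.01 − 15.5 = 13.5 m above the top of the wall, so the projectile clears it.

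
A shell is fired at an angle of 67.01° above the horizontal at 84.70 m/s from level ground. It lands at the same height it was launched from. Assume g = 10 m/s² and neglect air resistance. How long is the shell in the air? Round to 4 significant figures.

Vertical component: v_y = 84.70 sin 67.01° = 77.973 m/s.
For a projectile landing at launch height, time of flight is t = 2 v_y / g = 2 × 77.973 / 10 = 15.59 s.

15.59 s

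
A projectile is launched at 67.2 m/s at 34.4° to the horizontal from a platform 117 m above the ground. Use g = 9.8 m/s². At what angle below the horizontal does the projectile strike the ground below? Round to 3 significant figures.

47.8°

v_x = 67.2 cos 34.4° = 55.45 m/s.
At impact |v_y| = √(v_y0² + 2 g h) = √(37.97² + 2×9.8×117) = 61.11 m/s.
Angle below horizontal = arctan(|v_y| / v_x) = arctan(61.11 / 55.45) = 47.8°.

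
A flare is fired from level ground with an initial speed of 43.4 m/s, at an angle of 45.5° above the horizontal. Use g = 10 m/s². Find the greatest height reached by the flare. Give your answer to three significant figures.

47.9 m

Vertical component of launch velocity: v_y = 43.4 sin 45.5° = 30.96 m/s.
At the highest point the vertical velocity is zero, so v_y² = 2 g h_max.
h_max = (30.96)² / (2 × 10) = 958.5 / 20.00 = 47.9 m.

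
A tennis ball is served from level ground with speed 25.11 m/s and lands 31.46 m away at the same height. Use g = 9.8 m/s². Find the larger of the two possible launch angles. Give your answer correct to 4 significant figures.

Level-ground range: R = v₀² sin(2θ)/g ⇒ sin 2θ = R g / v₀² = 31.46×9.8/25.11² = 0.4890.
2θ = arcsin(0.4890) = 29.275° or 180° − 29.275° = 150.725°.
So θ = 14.64° or θ = 75.36°.

75.36°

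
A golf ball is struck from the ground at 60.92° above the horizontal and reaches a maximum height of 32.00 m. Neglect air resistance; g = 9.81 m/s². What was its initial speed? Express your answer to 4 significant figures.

At maximum height v_y = 0, so (v₀ sin θ)² = 2 g H.
v₀ sin 60.92° = √(2 × 9.81 × 32.00) = 25.057 m/s.
v₀ = 25.057 / sin 60.92° = 25.057 / 0.8739 = 28.67 m/s.

28.67 m/s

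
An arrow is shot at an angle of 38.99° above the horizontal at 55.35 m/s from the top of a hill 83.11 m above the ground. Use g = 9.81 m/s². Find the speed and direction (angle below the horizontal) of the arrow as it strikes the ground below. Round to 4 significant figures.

v_x = 55.35 cos 38.99° = 43.021 m/s (constant).
|v_y| at impact = √((34.825)² + 2×9.81×83.11) = 53.324 m/s.
Speed = √(43.021² + 53.324²) = 68.51 m/s; angle = arctan(53.324/43.021) = 51.10° below horizontal.

68.51 m/s at 51.10° below the horizontal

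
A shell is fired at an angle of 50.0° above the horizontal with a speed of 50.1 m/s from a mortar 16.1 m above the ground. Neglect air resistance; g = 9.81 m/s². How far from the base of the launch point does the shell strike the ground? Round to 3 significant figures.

Components: v_x = 50.1 cos 50.0° = 32.20 m/s, v_y = 50.1 sin 50.0° = 38.38 m/s.
Vertical: 0 = 16.1 + 38.38 t − ½(9.81) t² ⇒ 4.905 t² − 38.38 t − 16.1 = 0.
t = [38.38 + √(1473 + 315.9)] / 9.810 = 8.224 s.
Horizontal: R = v_x · t = 32.20 × 8.224 = 265 m.

265 m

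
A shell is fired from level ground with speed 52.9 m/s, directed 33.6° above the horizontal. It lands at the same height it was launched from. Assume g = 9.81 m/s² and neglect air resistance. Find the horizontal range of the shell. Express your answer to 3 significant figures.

Components: v_x = 52.9 cos 33.6° = 44.06 m/s, v_y = 52.9 sin 33.6° = 29.27 m/s.
Time of flight (same landing height): t = 2 v_y / g = 2 × 29.27 / 9.81 = 5.967 s.
Range: R = v_x · t = 44.06 × 5.967 = 263 m.

263 m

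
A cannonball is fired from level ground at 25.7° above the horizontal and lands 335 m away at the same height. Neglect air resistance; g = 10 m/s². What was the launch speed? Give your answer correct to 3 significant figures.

On level ground, R = v₀² sin(2θ) / g, so v₀ = √(R g / sin 2θ).
sin(2 × 25.7°) = 0.7815.
v₀ = √(335 × 10 / 0.7815) = √4287 = 65.5 m/s.

65.5 m/s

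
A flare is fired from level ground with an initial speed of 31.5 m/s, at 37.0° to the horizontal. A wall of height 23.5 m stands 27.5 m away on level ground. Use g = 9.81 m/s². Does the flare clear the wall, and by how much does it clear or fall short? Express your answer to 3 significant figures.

No — it falls 8.64 m short of clearing the wall.

v_x = 31.5 cos 37.0° = 25.16 m/s; v_y0 = 31.5 sin 37.0° = 18.96 m/s.
Time to reach the wall: t = 27.5 / 25.16 = 1.093 s.
Height at that point: y = 18.96×1.093 − 4.905×1.093² = 14.86 m.
That is 23.5 − 14.86 = 8.64 m below the top of the wall, so the flare does not clear it.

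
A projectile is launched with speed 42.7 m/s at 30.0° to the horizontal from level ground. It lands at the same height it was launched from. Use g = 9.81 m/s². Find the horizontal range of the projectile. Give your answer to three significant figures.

161 m

For level ground, R = v₀² sin(2θ) / g.
sin(2 × 30.0°) = sin 60.00° = 0.8660.
R = (42.7)² × 0.8660 / 9.81 = 161 m.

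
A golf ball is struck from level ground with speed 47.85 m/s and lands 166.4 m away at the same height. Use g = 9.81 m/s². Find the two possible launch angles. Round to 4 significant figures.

Level-ground range: R = v₀² sin(2θ)/g ⇒ sin 2θ = R g / v₀² = 166.4×9.81/47.85² = 0.7129.
2θ = arcsin(0.7129) = 45.471° or 180° − 45.471° = 134.529°.
So θ = 22.74° or θ = 67.26°.

22.74° and 67.26°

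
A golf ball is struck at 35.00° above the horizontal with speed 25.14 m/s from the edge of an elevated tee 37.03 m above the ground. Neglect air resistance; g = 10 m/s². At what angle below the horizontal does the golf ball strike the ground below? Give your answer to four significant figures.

v_x = 25.14 cos 35.00° = 20.593 m/s.
At impact |v_y| = √(v_y0² + 2 g h) = √(14.420² + 2×10×37.03) = 30.798 m/s.
Angle below horizontal = arctan(|v_y| / v_x) = arctan(30.798 / 20.593) = 56.23°.

56.23°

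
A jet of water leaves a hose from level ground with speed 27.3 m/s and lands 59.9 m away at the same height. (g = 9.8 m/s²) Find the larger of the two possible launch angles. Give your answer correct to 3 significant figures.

Level-ground range: R = v₀² sin(2θ)/g ⇒ sin 2θ = R g / v₀² = 59.9×9.8/27.3² = 0.7876.
2θ = arcsin(0.7876) = 51.96° or 180° − 51.96° = 128.04°.
So θ = 26.0° or θ = 64.0°.

64.0°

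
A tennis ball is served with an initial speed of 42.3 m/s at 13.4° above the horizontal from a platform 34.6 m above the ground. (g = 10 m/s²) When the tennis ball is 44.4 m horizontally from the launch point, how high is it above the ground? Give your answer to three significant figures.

v_x = 42.3 cos 13.4° = 41.15 m/s, v_y0 = 42.3 sin 13.4° = 9.803 m/s.
Time to reach x = 44.4 m: t = x / v_x = 44.4 / 41.15 = 1.079 s.
y = 34.6 + v_y0 t − ½ g t² = 34.6 + 9.803×1.079 − 5.000×1.079² = 39.4 m.

39.4 m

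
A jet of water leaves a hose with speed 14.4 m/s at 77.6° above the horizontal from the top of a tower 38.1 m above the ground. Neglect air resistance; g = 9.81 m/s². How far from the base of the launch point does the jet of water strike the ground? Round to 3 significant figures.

Components: v_x = 14.4 cos 77.6° = 3.092 m/s, v_y = 14.4 sin 77.6° = 14.06 m/s.
Vertical: 0 = 38.1 + 14.06 t − ½(9.81) t² ⇒ 4.905 t² − 14.06 t − 38.1 = 0.
t = [14.06 + √(197.7 + 747.5)] / 9.810 = 4.567 s.
Horizontal: R = v_x · t = 3.092 × 4.567 = 14.1 m.

14.1 m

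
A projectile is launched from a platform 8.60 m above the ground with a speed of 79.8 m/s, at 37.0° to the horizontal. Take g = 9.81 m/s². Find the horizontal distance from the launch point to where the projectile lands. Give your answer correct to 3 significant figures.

635 m

Components: v_x = 79.8 cos 37.0° = 63.73 m/s, v_y = 79.8 sin 37.0° = 48.02 m/s.
Vertical: 0 = 8.60 + 48.02 t − ½(9.81) t² ⇒ 4.905 t² − 48.02 t − 8.60 = 0.
t = [48.02 + √(2306 + 168.7)] / 9.810 = 9.966 s.
Horizontal: R = v_x · t = 63.73 × 9.966 = 635 m.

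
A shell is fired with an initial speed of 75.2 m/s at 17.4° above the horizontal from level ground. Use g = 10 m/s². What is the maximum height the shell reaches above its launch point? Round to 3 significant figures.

25.3 m

Vertical component of launch velocity: v_y = 75.2 sin 17.4° = 22.49 m/s.
At the highest point the vertical velocity is zero, so v_y² = 2 g h_max.
h_max = (22.49)² / (2 × 10) = 505.8 / 20.00 = 25.3 m.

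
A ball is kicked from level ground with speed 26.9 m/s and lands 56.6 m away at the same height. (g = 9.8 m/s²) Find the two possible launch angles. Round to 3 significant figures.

Level-ground range: R = v₀² sin(2θ)/g ⇒ sin 2θ = R g / v₀² = 56.6×9.8/26.9² = 0.7665.
2θ = arcsin(0.7665) = 50.04° or 180° − 50.04° = 129.96°.
So θ = 25.0° or θ = 65.0°.

25.0° and 65.0°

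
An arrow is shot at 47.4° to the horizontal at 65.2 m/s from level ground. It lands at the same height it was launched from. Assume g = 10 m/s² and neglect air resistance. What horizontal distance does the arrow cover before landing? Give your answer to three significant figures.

For level ground, R = v₀² sin(2θ) / g.
sin(2 × 47.4°) = sin 94.80° = 0.9965.
R = (65.2)² × 0.9965 / 10 = 424 m.

424 m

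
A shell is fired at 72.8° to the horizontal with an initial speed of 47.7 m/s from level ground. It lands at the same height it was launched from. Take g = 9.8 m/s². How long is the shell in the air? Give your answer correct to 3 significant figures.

Vertical component: v_y = 47.7 sin 72.8° = 45.57 m/s.
For a projectile landing at launch height, time of flight is t = 2 v_y / g = 2 × 45.57 / 9.8 = 9.30 s.

9.30 s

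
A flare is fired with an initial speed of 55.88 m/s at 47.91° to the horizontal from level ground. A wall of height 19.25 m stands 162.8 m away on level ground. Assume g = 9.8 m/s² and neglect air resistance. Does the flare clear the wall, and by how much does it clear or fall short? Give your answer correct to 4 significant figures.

Yes — it clears the wall by 68.42 m.

v_x = 55.88 cos 47.91° = 37.456 m/s; v_y0 = 55.88 sin 47.91° = 41.468 m/s.
Time to reach the wall: t = 162.8 / 37.456 = 4.3464 s.
Height at that point: y = 41.468×4.3464 − 4.900×4.3464² = 87.670 m.
That is 87.670 − 19.25 = 68.42 m above the top of the wall, so the flare clears it.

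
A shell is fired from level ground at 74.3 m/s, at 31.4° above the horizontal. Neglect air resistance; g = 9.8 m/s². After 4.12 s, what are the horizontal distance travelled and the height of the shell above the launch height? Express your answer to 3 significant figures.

x = 261 m, y = 76.3 m

v_x = 74.3 cos 31.4° = 63.42 m/s; v_y0 = 74.3 sin 31.4° = 38.71 m/s.
x = v_x t = 63.42 × 4.12 = 261 m.
y = v_y0 t − ½ g t² = 38.71×4.12 − 4.900×4.12² = 76.3 m.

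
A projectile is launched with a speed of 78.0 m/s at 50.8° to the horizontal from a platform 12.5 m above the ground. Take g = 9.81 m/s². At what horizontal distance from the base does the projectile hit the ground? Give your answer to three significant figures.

Components: v_x = 78.0 cos 50.8° = 49.30 m/s, v_y = 78.0 sin 50.8° = 60.45 m/s.
Vertical: 0 = 12.5 + 60.45 t − ½(9.81) t² ⇒ 4.905 t² − 60.45 t − 12.5 = 0.
t = [60.45 + √(3654 + 245.2)] / 9.810 = 12.53 s.
Horizontal: R = v_x · t = 49.30 × 12.53 = 618 m.

618 m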